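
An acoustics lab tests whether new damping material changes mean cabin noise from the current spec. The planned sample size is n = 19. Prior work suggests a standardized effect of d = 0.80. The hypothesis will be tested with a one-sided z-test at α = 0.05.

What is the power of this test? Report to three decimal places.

Power ≈ 0.967

Noncentrality parameter: δ = d·√n = 0.80 × √19 = 3.4871
Critical value for a one-sided test at α = 0.05: z_α = 1.645.
Power = P(Z > 1.645 − δ) = Φ(1.842) = 0.9673.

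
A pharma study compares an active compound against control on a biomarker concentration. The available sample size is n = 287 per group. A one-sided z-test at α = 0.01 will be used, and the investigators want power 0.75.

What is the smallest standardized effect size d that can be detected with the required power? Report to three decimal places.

Need Φ(δ − 2.326) = 0.75, so δ = 2.326 + 0.674 = 3.001.
δ = d·√(n/2) ⇒ d = δ/√(n/2) = 3.001/√(287/2) = 0.2505.

d ≈ 0.251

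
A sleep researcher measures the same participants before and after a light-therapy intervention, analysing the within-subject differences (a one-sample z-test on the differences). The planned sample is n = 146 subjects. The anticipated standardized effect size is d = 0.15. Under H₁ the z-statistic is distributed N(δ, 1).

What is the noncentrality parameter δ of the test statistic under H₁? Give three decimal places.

δ = d·√n = 0.15 × √146 = 1.8125

δ ≈ 1.812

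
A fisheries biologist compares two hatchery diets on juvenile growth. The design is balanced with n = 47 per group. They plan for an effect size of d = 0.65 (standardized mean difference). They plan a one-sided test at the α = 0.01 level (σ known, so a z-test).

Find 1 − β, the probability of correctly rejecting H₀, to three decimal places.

Noncentrality parameter: δ = d·√(n/2) = 0.65 × √(47/2) = 3.1510
Critical value for a one-sided test at α = 0.01: z_α = 2.326.
Power = P(Z > 2.326 − δ) = Φ(0.825) = 0.7952.

Power ≈ 0.795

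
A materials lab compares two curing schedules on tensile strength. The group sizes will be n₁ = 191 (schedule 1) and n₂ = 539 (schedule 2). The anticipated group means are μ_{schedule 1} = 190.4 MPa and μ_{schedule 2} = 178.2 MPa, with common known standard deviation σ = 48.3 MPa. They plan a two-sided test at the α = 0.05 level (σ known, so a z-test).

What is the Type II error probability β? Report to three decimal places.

Standardized effect: d = |μ_{schedule 1} − μ_{schedule 2}| / σ = |190.4 − 178.2| / 48.3 = 0.2526
Noncentrality parameter: δ = d / √(1/n₁ + 1/n₂) = 0.2526 / √(1/191 + 1/539) = 2.9996
Two-sided α = 0.05 → critical value z_{0.025} = 1.960.
Power = Φ(δ − 1.960) + Φ(−δ − 1.960) = Φ(1.040) + Φ(-4.960) = 0.8507 + 0.0000 = 0.8507.
Type II error: β = 1 − power = 1 − 0.8507 = 0.1493.

β ≈ 0.149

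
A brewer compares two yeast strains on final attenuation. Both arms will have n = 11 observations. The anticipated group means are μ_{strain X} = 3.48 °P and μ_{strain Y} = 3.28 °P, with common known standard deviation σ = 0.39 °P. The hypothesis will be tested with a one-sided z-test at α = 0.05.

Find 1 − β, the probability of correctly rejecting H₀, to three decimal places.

Power ≈ 0.329

Standardized effect: d = |μ_{strain X} − μ_{strain Y}| / σ = |3.48 − 3.28| / 0.39 = 0.5128
Noncentrality parameter: δ = d·√(n/2) = 0.5128 × √(11/2) = 1.2027
Critical value for a one-sided test at α = 0.05: z_α = 1.645.
Power = P(Z > 1.645 − δ) = Φ(-0.442) = 0.3292.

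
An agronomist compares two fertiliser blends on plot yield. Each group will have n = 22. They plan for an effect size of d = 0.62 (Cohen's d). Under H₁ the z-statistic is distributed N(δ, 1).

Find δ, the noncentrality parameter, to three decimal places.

The noncentrality parameter scales effect size by the design's sample-size factor: δ = d·√(n/2) = 0.62 × √(22/2) = 2.0563

δ ≈ 2.056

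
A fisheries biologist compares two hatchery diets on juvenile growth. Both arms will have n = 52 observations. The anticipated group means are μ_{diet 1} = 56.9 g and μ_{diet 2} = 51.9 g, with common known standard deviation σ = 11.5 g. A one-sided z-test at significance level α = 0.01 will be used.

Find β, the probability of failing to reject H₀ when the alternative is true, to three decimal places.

Standardized effect: d = |μ_{diet 1} − μ_{diet 2}| / σ = |56.9 − 51.9| / 11.5 = 0.4348
Noncentrality parameter: δ = d·√(n/2) = 0.4348 × √(52/2) = 2.2170
One-sided α = 0.01 → critical value z_{0.01} = 2.326.
Power = Φ(δ − 2.326) = Φ(-0.109) = 0.4564.
Type II error: β = 1 − power = 1 − 0.4564 = 0.5436.

β ≈ 0.544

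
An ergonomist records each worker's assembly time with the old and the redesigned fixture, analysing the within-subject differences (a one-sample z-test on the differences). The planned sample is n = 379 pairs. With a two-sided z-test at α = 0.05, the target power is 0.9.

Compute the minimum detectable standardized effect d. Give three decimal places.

d ≈ 0.167

Required noncentrality: δ = z_{0.025} + z_{0.10} = 1.960 + 1.282 = 3.242.
(Lower-tail contribution to power is negligible for δ > 0.)
δ = d·√n ⇒ d = δ/√n = 3.242/√379 = 0.1665.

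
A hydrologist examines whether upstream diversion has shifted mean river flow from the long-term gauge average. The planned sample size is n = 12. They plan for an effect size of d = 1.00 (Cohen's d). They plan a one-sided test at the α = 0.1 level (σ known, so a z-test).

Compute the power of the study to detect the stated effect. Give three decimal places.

Power ≈ 0.985

Noncentrality parameter: δ = d·√n = 1.00 × √12 = 3.4641
Critical value for a one-sided test at α = 0.1: z_α = 1.282.
Power = Φ(δ − 1.282) = Φ(2.183) = 0.9855.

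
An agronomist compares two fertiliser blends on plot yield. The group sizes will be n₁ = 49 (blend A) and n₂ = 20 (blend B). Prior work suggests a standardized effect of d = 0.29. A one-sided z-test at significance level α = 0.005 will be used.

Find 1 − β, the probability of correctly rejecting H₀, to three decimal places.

Power ≈ 0.069

Noncentrality parameter: δ = d / √(1/n₁ + 1/n₂) = 0.29 / √(1/49 + 1/20) = 1.0929
Critical value for a one-sided test at α = 0.005: z_α = 2.576.
Power = Φ(δ − 2.576) = Φ(-1.483) = 0.0690.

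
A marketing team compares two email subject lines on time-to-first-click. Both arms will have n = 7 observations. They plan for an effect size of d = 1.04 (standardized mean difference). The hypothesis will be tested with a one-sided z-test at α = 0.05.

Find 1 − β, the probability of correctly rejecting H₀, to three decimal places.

Power ≈ 0.618

Noncentrality parameter: δ = d·√(n/2) = 1.04 × √(7/2) = 1.9457
Critical value for a one-sided test at α = 0.05: z_α = 1.645.
Power = Φ(δ − 1.645) = Φ(0.301) = 0.6182.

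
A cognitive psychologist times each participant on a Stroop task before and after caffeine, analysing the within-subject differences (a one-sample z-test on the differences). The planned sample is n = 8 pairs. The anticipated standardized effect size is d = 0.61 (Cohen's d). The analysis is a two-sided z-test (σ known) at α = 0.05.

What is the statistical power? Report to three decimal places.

Power ≈ 0.407

Noncentrality parameter: δ = d·√n = 0.61 × √8 = 1.7253
Two-sided α = 0.05 → critical value z_{0.025} = 1.960.
Power = Φ(δ − 1.960) + Φ(−δ − 1.960) = Φ(-0.235) + Φ(-3.685) = 0.4073 + 0.0001 = 0.4074.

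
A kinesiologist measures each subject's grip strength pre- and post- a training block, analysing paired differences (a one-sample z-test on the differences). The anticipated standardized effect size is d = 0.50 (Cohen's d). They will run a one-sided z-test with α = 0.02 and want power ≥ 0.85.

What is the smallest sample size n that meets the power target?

n = 39

For power 0.85 need Φ(δ − z_{0.02}) = 0.85, so δ = z_{0.02} + z_{0.15} = 2.054 + 1.036 = 3.090.
δ = d·√n ⇒ n = (δ/d)² = (3.090 / 0.50)² = 38.20.
Round up to the next whole unit.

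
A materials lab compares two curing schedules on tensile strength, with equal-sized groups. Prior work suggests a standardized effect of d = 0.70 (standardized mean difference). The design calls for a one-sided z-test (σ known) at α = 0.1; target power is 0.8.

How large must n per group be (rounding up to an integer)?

For power 0.8 need Φ(δ − z_{0.1}) = 0.8, so δ = z_{0.1} + z_{0.20} = 1.282 + 0.842 = 2.123.
δ = d·√(n/2) ⇒ n = 2(δ/d)² = 2 × (2.123 / 0.70)² = 18.40.
Round up to the next whole unit.

n = 19 per group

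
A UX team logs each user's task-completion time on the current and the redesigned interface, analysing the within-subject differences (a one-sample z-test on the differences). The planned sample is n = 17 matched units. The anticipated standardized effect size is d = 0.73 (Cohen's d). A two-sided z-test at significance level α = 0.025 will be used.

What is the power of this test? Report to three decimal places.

Power ≈ 0.779

Noncentrality parameter: δ = d·√n = 0.73 × √17 = 3.0099
Two-sided α = 0.025 → critical value z_{0.0125} = 2.241.
Power = Φ(δ − 2.241) + Φ(−δ − 2.241) = Φ(0.768) + Φ(-5.251) = 0.7789 + 0.0000 = 0.7789.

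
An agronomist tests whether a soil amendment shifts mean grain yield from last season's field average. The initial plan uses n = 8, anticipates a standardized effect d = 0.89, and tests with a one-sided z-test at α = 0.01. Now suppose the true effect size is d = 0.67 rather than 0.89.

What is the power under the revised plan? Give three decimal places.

Power ≈ 0.333

With d = 0.67: δ = d·√n = 0.67 × √8 = 1.8950. Critical value z_{0.01} = 2.326.
Revised power = P(Z > 2.326 − δ) = Φ(-0.431) = 0.3331.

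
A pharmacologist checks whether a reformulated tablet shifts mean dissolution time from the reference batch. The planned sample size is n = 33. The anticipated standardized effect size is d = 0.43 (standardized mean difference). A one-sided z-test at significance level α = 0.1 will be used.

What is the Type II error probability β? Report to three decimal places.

Noncentrality parameter: δ = d·√n = 0.43 × √33 = 2.4702
Critical value for a one-sided test at α = 0.1: z_α = 1.282.
Power = Φ(δ − 1.282) = Φ(1.189) = 0.8827.
Type II error: β = 1 − power = 1 − 0.8827 = 0.1173.

β ≈ 0.117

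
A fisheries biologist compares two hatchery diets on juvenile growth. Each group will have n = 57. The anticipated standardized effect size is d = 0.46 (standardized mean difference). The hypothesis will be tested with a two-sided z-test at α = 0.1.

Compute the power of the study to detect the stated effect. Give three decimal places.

Noncentrality parameter: δ = d·√(n/2) = 0.46 × √(57/2) = 2.4557
Critical value for a two-sided test at α = 0.1: z_{α/2} = 1.645.
Power = Φ(δ − 1.645) + Φ(−δ − 1.645) = Φ(0.811) + Φ(-4.101) = 0.7913 + 0.0000 = 0.7913.

Power ≈ 0.791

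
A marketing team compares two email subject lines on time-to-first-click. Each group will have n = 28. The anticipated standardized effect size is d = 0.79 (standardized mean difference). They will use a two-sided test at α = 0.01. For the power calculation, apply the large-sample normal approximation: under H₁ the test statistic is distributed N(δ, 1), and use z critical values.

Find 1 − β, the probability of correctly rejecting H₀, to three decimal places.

Power ≈ 0.648

Noncentrality parameter: δ = d·√(n/2) = 0.79 × √(28/2) = 2.9559
Two-sided α = 0.01 → critical value z_{0.005} = 2.576.
Power = Φ(δ − 2.576) + Φ(−δ − 2.576) = Φ(0.380) + Φ(-5.532) = 0.6481 + 0.0000 = 0.6481.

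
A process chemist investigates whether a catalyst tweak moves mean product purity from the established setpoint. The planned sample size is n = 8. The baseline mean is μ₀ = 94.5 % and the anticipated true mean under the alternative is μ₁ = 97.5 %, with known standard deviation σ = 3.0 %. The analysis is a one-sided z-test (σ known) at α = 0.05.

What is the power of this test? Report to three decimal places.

Power ≈ 0.882

Standardized effect: d = |μ₁ − μ₀| / σ = |97.5 − 94.5| / 3.0 = 1.0000
Noncentrality parameter: δ = d·√n = 1.0000 × √8 = 2.8284
Critical value for a one-sided test at α = 0.05: z_α = 1.645.
Power = Φ(δ − 1.645) = Φ(1.184) = 0.8817.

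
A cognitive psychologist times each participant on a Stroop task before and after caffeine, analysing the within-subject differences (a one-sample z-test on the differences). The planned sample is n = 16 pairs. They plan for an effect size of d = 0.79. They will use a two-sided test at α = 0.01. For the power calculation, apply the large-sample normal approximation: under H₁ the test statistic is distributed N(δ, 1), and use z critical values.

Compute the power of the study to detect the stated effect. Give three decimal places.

Noncentrality parameter: δ = d·√n = 0.79 × √16 = 3.1600
Two-sided α = 0.01 → critical value z_{0.005} = 2.576.
Power = Φ(δ − 2.576) + Φ(−δ − 2.576) = Φ(0.584) + Φ(-5.736) = 0.7204 + 0.0000 = 0.7204.

Power ≈ 0.720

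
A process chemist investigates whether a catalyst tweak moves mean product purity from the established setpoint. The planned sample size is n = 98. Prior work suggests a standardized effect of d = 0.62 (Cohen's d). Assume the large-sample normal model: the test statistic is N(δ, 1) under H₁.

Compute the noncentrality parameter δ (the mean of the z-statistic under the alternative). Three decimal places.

δ ≈ 6.138

The noncentrality parameter scales effect size by the design's sample-size factor: δ = d·√n = 0.62 × √98 = 6.1377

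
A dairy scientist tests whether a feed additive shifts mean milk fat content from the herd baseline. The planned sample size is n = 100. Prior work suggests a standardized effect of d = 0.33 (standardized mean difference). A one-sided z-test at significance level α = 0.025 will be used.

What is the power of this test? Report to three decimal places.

Power ≈ 0.910

Noncentrality parameter: δ = d·√n = 0.33 × √100 = 3.3000
Critical value for a one-sided test at α = 0.025: z_α = 1.960.
Power = P(Z > 1.960 − δ) = Φ(1.340) = 0.9099.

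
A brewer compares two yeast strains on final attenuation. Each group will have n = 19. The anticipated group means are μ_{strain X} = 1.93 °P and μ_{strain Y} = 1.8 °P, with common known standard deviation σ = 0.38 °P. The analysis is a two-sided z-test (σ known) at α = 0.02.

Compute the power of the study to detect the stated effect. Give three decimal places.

Standardized effect: d = |μ_{strain X} − μ_{strain Y}| / σ = |1.93 − 1.8| / 0.38 = 0.3421
Noncentrality parameter: δ = d·√(n/2) = 0.3421 × √(19/2) = 1.0544
Two-sided α = 0.02 → critical value z_{0.01} = 2.326.
Power = Φ(δ − 2.326) + Φ(−δ − 2.326) = Φ(-1.272) + Φ(-3.381) = 0.1017 + 0.0004 = 0.1021.

Power ≈ 0.102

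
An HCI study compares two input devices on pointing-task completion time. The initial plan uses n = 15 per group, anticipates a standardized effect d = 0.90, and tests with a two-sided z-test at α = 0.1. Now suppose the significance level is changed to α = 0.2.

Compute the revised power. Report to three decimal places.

Power ≈ 0.882

δ = d·√(n/2) = 0.90 × √(15/2) = 2.4648 (unchanged). New critical value: z_{0.1} = 1.282.
Revised power = Φ(δ − 1.282) + Φ(−δ − 1.282) = Φ(1.183) + Φ(-3.746) = 0.8816 + 0.0001 = 0.8817.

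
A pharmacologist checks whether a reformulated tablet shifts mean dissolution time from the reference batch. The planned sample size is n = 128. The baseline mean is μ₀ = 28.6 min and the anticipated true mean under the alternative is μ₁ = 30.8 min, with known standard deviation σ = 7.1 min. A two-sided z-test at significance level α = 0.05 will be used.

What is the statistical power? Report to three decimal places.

Standardized effect: d = |μ₁ − μ₀| / σ = |30.8 − 28.6| / 7.1 = 0.3099
Noncentrality parameter: δ = d·√n = 0.3099 × √128 = 3.5057
Two-sided α = 0.05 → critical value z_{0.025} = 1.960.
Power = Φ(δ − 1.960) + Φ(−δ − 1.960) = Φ(1.546) + Φ(-5.466) = 0.9389 + 0.0000 = 0.9389.

Power ≈ 0.939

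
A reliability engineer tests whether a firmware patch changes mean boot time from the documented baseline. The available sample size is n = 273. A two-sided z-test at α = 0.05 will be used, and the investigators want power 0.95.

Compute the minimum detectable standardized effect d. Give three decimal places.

d ≈ 0.218

Need Φ(δ − 1.960) = 0.95, so δ = 1.960 + 1.645 = 3.605.
(Lower-tail contribution to power is negligible for δ > 0.)
δ = d·√n ⇒ d = δ/√n = 3.605/√273 = 0.2182.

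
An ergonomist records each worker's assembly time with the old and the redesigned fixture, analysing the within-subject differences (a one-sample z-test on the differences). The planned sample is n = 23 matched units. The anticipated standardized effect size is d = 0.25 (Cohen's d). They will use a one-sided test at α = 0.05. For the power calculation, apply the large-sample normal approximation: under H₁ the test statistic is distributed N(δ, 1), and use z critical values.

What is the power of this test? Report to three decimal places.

Power ≈ 0.328

Noncentrality parameter: δ = d·√n = 0.25 × √23 = 1.1990
One-sided α = 0.05 → critical value z_{0.05} = 1.645.
Power = Φ(δ − 1.645) = Φ(-0.446) = 0.3278.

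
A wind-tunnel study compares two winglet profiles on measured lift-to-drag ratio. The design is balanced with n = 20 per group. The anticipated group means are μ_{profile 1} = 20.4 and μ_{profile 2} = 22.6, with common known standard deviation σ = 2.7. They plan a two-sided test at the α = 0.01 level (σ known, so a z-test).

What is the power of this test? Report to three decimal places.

Power ≈ 0.500

Standardized effect: d = |μ_{profile 1} − μ_{profile 2}| / σ = |20.4 − 22.6| / 2.7 = 0.8148
Noncentrality parameter: δ = d·√(n/2) = 0.8148 × √(20/2) = 2.5767
Two-sided α = 0.01 → critical value z_{0.005} = 2.576.
Power = Φ(δ − 2.576) + Φ(−δ − 2.576) = Φ(0.001) + Φ(-5.152) = 0.5003 + 0.0000 = 0.5003.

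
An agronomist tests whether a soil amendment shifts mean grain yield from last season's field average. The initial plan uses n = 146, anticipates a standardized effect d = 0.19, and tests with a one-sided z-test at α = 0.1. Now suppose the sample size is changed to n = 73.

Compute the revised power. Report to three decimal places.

With n = 73: δ = d·√n = 0.19 × √73 = 1.6234. Critical value z_{0.1} = 1.282.
Revised power = Φ(δ − 1.282) = Φ(0.342) = 0.6338.

Power ≈ 0.634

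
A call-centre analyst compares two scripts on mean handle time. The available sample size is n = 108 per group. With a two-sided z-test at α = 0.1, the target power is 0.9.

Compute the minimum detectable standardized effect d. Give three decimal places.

d ≈ 0.398

Required noncentrality: δ = z_{0.05} + z_{0.10} = 1.645 + 1.282 = 2.926.
(Lower-tail contribution to power is negligible for δ > 0.)
δ = d·√(n/2) ⇒ d = δ/√(n/2) = 2.926/√(108/2) = 0.3982.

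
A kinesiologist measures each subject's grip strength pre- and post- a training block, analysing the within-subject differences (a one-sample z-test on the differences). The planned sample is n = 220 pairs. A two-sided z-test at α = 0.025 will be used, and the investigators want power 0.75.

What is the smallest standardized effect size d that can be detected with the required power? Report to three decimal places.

d ≈ 0.197

Required noncentrality: δ = z_{0.0125} + z_{0.25} = 2.241 + 0.674 = 2.916.
(The second rejection-region term Φ(−δ − z_{α/2}) is negligible and dropped.)
δ = d·√n ⇒ d = δ/√n = 2.916/√220 = 0.1966.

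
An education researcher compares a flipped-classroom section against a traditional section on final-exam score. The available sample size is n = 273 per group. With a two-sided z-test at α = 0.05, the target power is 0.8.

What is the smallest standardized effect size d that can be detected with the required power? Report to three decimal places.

Required noncentrality: δ = z_{0.025} + z_{0.20} = 1.960 + 0.842 = 2.802.
(Lower-tail contribution to power is negligible for δ > 0.)
δ = d·√(n/2) ⇒ d = δ/√(n/2) = 2.802/√(273/2) = 0.2398.

d ≈ 0.240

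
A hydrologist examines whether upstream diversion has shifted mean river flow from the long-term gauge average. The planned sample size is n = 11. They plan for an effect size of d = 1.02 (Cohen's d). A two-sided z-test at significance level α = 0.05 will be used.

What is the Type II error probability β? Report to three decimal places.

Noncentrality parameter: δ = d·√n = 1.02 × √11 = 3.3830
Two-sided α = 0.05 → critical value z_{0.025} = 1.960.
Power = Φ(δ − 1.960) + Φ(−δ − 1.960) = Φ(1.423) + Φ(-5.343) = 0.9226 + 0.0000 = 0.9226.
Type II error: β = 1 − power = 1 − 0.9226 = 0.0774.

β ≈ 0.077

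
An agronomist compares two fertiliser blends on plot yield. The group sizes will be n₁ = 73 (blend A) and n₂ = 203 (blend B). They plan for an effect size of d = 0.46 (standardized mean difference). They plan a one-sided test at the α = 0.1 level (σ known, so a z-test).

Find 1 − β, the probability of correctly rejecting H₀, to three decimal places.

Noncentrality parameter: δ = d / √(1/n₁ + 1/n₂) = 0.46 / √(1/73 + 1/203) = 3.3706
Critical value for a one-sided test at α = 0.1: z_α = 1.282.
Power = Φ(δ − 1.282) = Φ(2.089) = 0.9817.

Power ≈ 0.982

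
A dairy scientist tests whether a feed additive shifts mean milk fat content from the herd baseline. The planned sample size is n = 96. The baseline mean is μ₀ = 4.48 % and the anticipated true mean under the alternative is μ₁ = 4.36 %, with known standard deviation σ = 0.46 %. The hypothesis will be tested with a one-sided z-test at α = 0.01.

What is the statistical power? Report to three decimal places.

Power ≈ 0.591

Standardized effect: d = |μ₁ − μ₀| / σ = |4.36 − 4.48| / 0.46 = 0.2609
Noncentrality parameter: δ = d·√n = 0.2609 × √96 = 2.5560
One-sided α = 0.01 → critical value z_{0.01} = 2.326.
Power = P(Z > 2.326 − δ) = Φ(0.230) = 0.5908.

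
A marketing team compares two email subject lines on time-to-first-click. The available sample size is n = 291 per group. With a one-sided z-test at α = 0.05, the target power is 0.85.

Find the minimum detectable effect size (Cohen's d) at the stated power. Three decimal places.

Required noncentrality: δ = z_{0.05} + z_{0.15} = 1.645 + 1.036 = 2.681.
δ = d·√(n/2) ⇒ d = δ/√(n/2) = 2.681/√(291/2) = 0.2223.

d ≈ 0.222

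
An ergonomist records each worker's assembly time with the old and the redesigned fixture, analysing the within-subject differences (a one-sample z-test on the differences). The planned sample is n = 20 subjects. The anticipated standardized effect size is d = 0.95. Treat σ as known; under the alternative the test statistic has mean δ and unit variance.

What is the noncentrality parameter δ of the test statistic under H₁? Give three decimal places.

δ = d·√n = 0.95 × √20 = 4.2485

δ ≈ 4.249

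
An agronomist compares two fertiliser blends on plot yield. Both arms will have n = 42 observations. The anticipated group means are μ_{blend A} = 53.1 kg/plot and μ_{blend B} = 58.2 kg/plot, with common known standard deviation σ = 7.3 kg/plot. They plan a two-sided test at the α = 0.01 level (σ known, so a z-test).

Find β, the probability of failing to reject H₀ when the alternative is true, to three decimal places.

Standardized effect: d = |μ_{blend A} − μ_{blend B}| / σ = |53.1 − 58.2| / 7.3 = 0.6986
Noncentrality parameter: δ = d·√(n/2) = 0.6986 × √(42/2) = 3.2015
Critical value for a two-sided test at α = 0.01: z_{α/2} = 2.576.
Power = Φ(δ − 2.576) + Φ(−δ − 2.576) = Φ(0.626) + Φ(-5.777) = 0.7342 + 0.0000 = 0.7342.
Type II error: β = 1 − power = 1 − 0.7342 = 0.2658.

β ≈ 0.266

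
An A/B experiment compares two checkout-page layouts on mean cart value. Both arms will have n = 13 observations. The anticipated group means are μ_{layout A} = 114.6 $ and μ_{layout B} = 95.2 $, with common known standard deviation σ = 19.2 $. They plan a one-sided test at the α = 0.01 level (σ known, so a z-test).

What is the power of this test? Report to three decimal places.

Power ≈ 0.599

Standardized effect: d = |μ_{layout A} − μ_{layout B}| / σ = |114.6 − 95.2| / 19.2 = 1.0104
Noncentrality parameter: δ = d·√(n/2) = 1.0104 × √(13/2) = 2.5761
Critical value for a one-sided test at α = 0.01: z_α = 2.326.
Power = Φ(δ − 2.326) = Φ(0.250) = 0.5986.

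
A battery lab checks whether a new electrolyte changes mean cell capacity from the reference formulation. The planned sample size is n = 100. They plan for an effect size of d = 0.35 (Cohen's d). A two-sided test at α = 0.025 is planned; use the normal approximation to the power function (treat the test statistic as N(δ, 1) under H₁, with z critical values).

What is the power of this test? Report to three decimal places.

Noncentrality parameter: δ = d·√n = 0.35 × √100 = 3.5000
Critical value for a two-sided test at α = 0.025: z_{α/2} = 2.241.
Power = Φ(δ − 2.241) + Φ(−δ − 2.241) = Φ(1.259) + Φ(-5.741) = 0.8959 + 0.0000 = 0.8959.

Power ≈ 0.896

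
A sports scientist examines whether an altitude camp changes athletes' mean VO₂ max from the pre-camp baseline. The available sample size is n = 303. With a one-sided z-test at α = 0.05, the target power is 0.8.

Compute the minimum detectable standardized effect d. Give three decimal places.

d ≈ 0.143

Need Φ(δ − 1.645) = 0.8, so δ = 1.645 + 0.842 = 2.486.
δ = d·√n ⇒ d = δ/√n = 2.486/√303 = 0.1428.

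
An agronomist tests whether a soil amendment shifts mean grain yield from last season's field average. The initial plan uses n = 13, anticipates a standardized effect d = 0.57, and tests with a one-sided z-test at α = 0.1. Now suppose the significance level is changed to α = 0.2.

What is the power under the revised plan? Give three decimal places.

δ = d·√n = 0.57 × √13 = 2.0552 (unchanged). New critical value: z_{0.2} = 0.842.
Revised power = P(Z > 0.842 − δ) = Φ(1.214) = 0.8875.

Power ≈ 0.888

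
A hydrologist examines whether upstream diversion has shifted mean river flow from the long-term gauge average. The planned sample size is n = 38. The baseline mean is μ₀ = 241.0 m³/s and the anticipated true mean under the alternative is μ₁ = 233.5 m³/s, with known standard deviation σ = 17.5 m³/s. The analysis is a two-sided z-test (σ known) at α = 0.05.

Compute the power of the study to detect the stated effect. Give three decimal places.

Standardized effect: d = |μ₁ − μ₀| / σ = |233.5 − 241.0| / 17.5 = 0.4286
Noncentrality parameter: δ = d·√n = 0.4286 × √38 = 2.6419
Two-sided α = 0.05 → critical value z_{0.025} = 1.960.
Power = Φ(δ − 1.960) + Φ(−δ − 1.960) = Φ(0.682) + Φ(-4.602) = 0.7524 + 0.0000 = 0.7524.

Power ≈ 0.752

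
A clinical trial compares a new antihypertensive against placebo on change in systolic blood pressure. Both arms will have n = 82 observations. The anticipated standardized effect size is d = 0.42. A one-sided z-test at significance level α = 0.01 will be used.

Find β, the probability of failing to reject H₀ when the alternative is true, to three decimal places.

β ≈ 0.358

Noncentrality parameter: λ = d·√(n/2) = 0.42 × √(82/2) = 2.6893
One-sided α = 0.01 → critical value z_{0.01} = 2.326.
Power = Φ(λ − 2.326) = Φ(0.363) = 0.6417.
Type II error: β = 1 − power = 1 − 0.6417 = 0.3583.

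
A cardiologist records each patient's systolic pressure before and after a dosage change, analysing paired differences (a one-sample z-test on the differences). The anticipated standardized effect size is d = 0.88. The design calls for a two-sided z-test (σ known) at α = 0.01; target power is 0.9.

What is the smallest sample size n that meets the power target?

n = 20

For power 0.9 need Φ(δ − z_{0.005}) = 0.9, so δ = z_{0.005} + z_{0.10} = 2.576 + 1.282 = 3.857.
(For δ > 0 the lower-tail rejection region contributes negligibly to power, so the one-term inversion is standard.)
δ = d·√n ⇒ n = (δ/d)² = (3.857 / 0.88)² = 19.21.
Round up to the next whole unit.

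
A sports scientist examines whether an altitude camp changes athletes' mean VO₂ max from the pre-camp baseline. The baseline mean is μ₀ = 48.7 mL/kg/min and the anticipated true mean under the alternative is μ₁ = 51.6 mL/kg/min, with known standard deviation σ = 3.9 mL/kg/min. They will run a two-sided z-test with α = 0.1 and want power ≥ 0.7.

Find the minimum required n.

n = 9

Standardized effect: d = |μ₁ − μ₀| / σ = |51.6 − 48.7| / 3.9 = 0.7436
Set Φ(δ − 1.645) = 0.7; then δ − 1.645 = Φ⁻¹(0.7) = 0.524, giving δ = 2.169.
(The Φ(−δ − z_{α/2}) term is vanishingly small for δ > 0 and is dropped in the standard sample-size formula.)
δ = d·√n ⇒ n = (δ/d)² = (2.169 / 0.7436)² = 8.51.
Round up to the next whole unit.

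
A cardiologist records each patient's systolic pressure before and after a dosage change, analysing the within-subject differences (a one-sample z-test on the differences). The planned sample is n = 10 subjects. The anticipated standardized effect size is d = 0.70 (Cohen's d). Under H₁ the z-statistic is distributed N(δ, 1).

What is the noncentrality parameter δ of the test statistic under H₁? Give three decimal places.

δ = d·√n = 0.70 × √10 = 2.2136

δ ≈ 2.214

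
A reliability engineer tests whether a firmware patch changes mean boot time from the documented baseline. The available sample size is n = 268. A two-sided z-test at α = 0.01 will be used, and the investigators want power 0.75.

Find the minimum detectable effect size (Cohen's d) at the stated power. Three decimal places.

Need Φ(δ − 2.576) = 0.75, so δ = 2.576 + 0.674 = 3.250.
(The second rejection-region term Φ(−δ − z_{α/2}) is negligible and dropped.)
δ = d·√n ⇒ d = δ/√n = 3.250/√268 = 0.1985.

d ≈ 0.199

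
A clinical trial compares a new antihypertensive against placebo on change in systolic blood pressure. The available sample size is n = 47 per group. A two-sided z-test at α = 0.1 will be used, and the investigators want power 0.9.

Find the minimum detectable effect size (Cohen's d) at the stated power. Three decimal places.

Required noncentrality: δ = z_{0.05} + z_{0.10} = 1.645 + 1.282 = 2.926.
(Lower-tail contribution to power is negligible for δ > 0.)
δ = d·√(n/2) ⇒ d = δ/√(n/2) = 2.926/√(47/2) = 0.6037.

d ≈ 0.604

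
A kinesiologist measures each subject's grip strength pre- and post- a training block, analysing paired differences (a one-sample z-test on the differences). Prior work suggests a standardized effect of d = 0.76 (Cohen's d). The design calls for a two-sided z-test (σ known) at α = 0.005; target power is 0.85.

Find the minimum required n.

n = 26

For power 0.85 need Φ(δ − z_{0.0025}) = 0.85, so δ = z_{0.0025} + z_{0.15} = 2.807 + 1.036 = 3.843.
(Ignoring the negligible lower-tail rejection probability gives the usual closed-form inversion.)
δ = d·√n ⇒ n = (δ/d)² = (3.843 / 0.76)² = 25.58.
Rounding up, n = 26.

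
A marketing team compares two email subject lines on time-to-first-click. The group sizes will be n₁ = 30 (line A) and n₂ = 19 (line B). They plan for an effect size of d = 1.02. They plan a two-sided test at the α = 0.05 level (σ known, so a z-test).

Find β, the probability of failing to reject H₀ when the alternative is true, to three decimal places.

Noncentrality parameter: δ = d / √(1/n₁ + 1/n₂) = 1.02 / √(1/30 + 1/19) = 3.4789
Two-sided α = 0.05 → critical value z_{0.025} = 1.960.
Power = Φ(δ − 1.960) + Φ(−δ − 1.960) = Φ(1.519) + Φ(-5.439) = 0.9356 + 0.0000 = 0.9356.
Type II error: β = 1 − power = 1 − 0.9356 = 0.0644.

β ≈ 0.064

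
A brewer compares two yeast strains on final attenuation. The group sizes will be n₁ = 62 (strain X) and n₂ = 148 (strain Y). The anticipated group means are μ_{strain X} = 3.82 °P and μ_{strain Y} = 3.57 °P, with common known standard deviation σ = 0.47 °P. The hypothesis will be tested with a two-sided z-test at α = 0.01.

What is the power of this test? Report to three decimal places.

Power ≈ 0.826

Standardized effect: d = |μ_{strain X} − μ_{strain Y}| / σ = |3.82 − 3.57| / 0.47 = 0.5319
Noncentrality parameter: δ = d / √(1/n₁ + 1/n₂) = 0.5319 / √(1/62 + 1/148) = 3.5161
Two-sided α = 0.01 → critical value z_{0.005} = 2.576.
Power = Φ(δ − 2.576) + Φ(−δ − 2.576) = Φ(0.940) + Φ(-6.092) = 0.8265 + 0.0000 = 0.8265.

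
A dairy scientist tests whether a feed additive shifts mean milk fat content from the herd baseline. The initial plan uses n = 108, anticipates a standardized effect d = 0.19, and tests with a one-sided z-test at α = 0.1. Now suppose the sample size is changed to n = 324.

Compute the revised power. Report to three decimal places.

With n = 324: δ = d·√n = 0.19 × √324 = 3.4200. Critical value z_{0.1} = 1.282.
Revised power = Φ(δ − 1.282) = Φ(2.138) = 0.9838.

Power ≈ 0.984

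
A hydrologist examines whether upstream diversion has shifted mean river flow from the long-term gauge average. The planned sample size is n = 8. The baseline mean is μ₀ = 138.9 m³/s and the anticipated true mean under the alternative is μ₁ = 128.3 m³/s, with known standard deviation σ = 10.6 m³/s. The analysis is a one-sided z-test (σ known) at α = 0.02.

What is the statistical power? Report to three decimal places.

Standardized effect: d = |μ₁ − μ₀| / σ = |128.3 − 138.9| / 10.6 = 1.0000
Noncentrality parameter: δ = d·√n = 1.0000 × √8 = 2.8284
One-sided α = 0.02 → critical value z_{0.02} = 2.054.
Power = P(Z > 2.054 − δ) = Φ(0.775) = 0.7807.

Power ≈ 0.781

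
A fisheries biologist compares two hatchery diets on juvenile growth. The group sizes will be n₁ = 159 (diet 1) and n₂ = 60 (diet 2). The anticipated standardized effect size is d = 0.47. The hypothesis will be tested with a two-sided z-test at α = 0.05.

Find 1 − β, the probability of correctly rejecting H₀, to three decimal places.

Noncentrality parameter: δ = d / √(1/n₁ + 1/n₂) = 0.47 / √(1/159 + 1/60) = 3.1021
Two-sided α = 0.05 → critical value z_{0.025} = 1.960.
Power = Φ(δ − 1.960) + Φ(−δ − 1.960) = Φ(1.142) + Φ(-5.062) = 0.8733 + 0.0000 = 0.8733.

Power ≈ 0.873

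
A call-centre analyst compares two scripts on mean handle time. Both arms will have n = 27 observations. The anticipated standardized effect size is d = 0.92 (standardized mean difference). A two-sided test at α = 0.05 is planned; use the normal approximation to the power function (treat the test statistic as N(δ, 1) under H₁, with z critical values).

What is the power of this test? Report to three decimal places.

Power ≈ 0.922

Noncentrality parameter: δ = d·√(n/2) = 0.92 × √(27/2) = 3.3803
Two-sided α = 0.05 → critical value z_{0.025} = 1.960.
Power = Φ(δ − 1.960) + Φ(−δ − 1.960) = Φ(1.420) + Φ(-5.340) = 0.9222 + 0.0000 = 0.9222.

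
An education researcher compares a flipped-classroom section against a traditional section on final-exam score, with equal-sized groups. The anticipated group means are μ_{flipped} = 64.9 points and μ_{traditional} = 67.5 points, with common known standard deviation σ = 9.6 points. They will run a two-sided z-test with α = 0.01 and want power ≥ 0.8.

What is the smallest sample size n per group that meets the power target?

n = 319 per group

Standardized effect: d = |μ_{flipped} − μ_{traditional}| / σ = |64.9 − 67.5| / 9.6 = 0.2708
For power 0.8 need Φ(δ − z_{0.005}) = 0.8, so δ = z_{0.005} + z_{0.20} = 2.576 + 0.842 = 3.417.
(For δ > 0 the lower-tail rejection region contributes negligibly to power, so the one-term inversion is standard.)
δ = d·√(n/2) ⇒ n = 2(δ/d)² = 2 × (3.417 / 0.2708)² = 318.44.
Round up to the next whole unit.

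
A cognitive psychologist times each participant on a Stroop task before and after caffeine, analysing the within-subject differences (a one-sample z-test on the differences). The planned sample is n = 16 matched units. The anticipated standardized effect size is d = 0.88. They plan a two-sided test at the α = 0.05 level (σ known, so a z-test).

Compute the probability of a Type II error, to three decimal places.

β ≈ 0.059

Noncentrality parameter: δ = d·√n = 0.88 × √16 = 3.5200
Critical value for a two-sided test at α = 0.05: z_{α/2} = 1.960.
Power = Φ(δ − 1.960) + Φ(−δ − 1.960) = Φ(1.560) + Φ(-5.480) = 0.9406 + 0.0000 = 0.9406.
Type II error: β = 1 − power = 1 − 0.9406 = 0.0594.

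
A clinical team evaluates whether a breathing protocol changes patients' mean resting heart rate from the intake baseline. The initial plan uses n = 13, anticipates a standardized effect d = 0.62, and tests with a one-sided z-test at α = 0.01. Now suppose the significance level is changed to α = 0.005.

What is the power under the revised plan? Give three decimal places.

δ = d·√n = 0.62 × √13 = 2.2354 (unchanged). New critical value: z_{0.005} = 2.576.
Revised power = P(Z > 2.576 − δ) = Φ(-0.340) = 0.3668.

Power ≈ 0.367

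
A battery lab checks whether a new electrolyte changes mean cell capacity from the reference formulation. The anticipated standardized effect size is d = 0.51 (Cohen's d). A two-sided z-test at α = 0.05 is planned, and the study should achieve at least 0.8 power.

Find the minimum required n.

For power 0.8 need Φ(δ − z_{0.025}) = 0.8, so δ = z_{0.025} + z_{0.20} = 1.960 + 0.842 = 2.802.
(Ignoring the negligible lower-tail rejection probability gives the usual closed-form inversion.)
δ = d·√n ⇒ n = (δ/d)² = (2.802 / 0.51)² = 30.18.
Rounding up, n = 31.

n = 31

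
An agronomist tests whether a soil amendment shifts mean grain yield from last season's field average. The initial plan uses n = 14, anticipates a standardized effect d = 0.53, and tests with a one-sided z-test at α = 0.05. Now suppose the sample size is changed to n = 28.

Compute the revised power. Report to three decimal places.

Power ≈ 0.877

With n = 28: δ = d·√n = 0.53 × √28 = 2.8045. Critical value z_{0.05} = 1.645.
Revised power = Φ(δ − 1.645) = Φ(1.160) = 0.8769.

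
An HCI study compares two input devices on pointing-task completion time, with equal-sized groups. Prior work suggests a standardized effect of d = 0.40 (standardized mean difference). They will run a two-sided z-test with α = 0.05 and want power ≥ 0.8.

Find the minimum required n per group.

n = 99 per group

Set Φ(δ − 1.960) = 0.8; then δ − 1.960 = Φ⁻¹(0.8) = 0.842, giving δ = 2.802.
(Ignoring the negligible lower-tail rejection probability gives the usual closed-form inversion.)
δ = d·√(n/2) ⇒ n = 2(δ/d)² = 2 × (2.802 / 0.40)² = 98.11.
Rounding up, n = 99 per group.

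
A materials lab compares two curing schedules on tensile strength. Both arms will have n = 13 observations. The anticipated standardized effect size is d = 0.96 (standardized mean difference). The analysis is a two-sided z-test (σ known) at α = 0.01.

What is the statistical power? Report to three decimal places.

Noncentrality parameter: δ = d·√(n/2) = 0.96 × √(13/2) = 2.4475
Two-sided α = 0.01 → critical value z_{0.005} = 2.576.
Power = Φ(δ − 2.576) + Φ(−δ − 2.576) = Φ(-0.128) + Φ(-5.023) = 0.4490 + 0.0000 = 0.4490.

Power ≈ 0.449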